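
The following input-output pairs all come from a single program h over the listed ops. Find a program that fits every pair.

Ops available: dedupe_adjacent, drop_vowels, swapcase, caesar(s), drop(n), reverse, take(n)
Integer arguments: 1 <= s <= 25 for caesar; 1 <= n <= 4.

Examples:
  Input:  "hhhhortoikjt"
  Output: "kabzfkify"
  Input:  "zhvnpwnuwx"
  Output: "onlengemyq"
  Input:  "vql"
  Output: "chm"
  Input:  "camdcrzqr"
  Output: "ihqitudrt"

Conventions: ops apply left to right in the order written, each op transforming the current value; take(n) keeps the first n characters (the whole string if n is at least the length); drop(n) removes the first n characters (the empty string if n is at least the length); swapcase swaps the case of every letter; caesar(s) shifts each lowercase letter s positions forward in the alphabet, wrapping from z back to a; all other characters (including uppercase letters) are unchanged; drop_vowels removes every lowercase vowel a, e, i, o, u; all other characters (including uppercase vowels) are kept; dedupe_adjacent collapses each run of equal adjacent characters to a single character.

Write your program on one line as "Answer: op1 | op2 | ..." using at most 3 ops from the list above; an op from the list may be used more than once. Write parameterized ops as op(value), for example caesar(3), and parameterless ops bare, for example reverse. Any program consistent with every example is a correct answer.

dedupe_adjacent | caesar(17) | reverse

Check, running the answer program on each example:
  "hhhhortoikjt" -> "hortoikjt" -> "yfikfzbak" -> "kabzfkify"
  "zhvnpwnuwx" -> "zhvnpwnuwx" -> "qymegnelno" -> "onlengemyq"
  "vql" -> "vql" -> "mhc" -> "chm"
  "camdcrzqr" -> "camdcrzqr" -> "trdutiqhi" -> "ihqitudrt"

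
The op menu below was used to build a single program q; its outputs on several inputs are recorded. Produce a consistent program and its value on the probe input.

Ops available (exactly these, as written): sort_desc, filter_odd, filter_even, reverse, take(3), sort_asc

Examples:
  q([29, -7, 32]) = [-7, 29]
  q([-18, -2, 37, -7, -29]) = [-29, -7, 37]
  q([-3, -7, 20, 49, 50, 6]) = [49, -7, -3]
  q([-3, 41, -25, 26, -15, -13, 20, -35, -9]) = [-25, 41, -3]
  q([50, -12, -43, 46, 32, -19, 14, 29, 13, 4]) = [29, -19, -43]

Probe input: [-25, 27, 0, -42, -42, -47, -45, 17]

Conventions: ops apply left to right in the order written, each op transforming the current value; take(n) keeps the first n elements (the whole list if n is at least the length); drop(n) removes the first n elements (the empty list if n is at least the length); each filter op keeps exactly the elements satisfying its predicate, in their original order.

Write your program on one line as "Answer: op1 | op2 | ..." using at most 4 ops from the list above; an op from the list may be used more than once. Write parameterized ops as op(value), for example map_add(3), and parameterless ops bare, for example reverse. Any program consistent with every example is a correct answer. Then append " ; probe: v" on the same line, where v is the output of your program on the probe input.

filter_odd | take(3) | reverse ; probe: [-47, 27, -25]

Check, running the answer program on each example:
  [29, -7, 32] -> [29, -7] -> [29, -7] -> [-7, 29]
  [-18, -2, 37, -7, -29] -> [37, -7, -29] -> [37, -7, -29] -> [-29, -7, 37]
  [-3, -7, 20, 49, 50, 6] -> [-3, -7, 49] -> [-3, -7, 49] -> [49, -7, -3]
  [-3, 41, -25, 26, -15, -13, 20, -35, -9] -> [-3, 41, -25, -15, -13, -35, -9] -> [-3, 41, -25] -> [-25, 41, -3]
  [50, -12, -43, 46, 32, -19, 14, 29, 13, 4] -> [-43, -19, 29, 13] -> [-43, -19, 29] -> [29, -19, -43]
  probe: [-25, 27, 0, -42, -42, -47, -45, 17] -> [-25, 27, -47, -45, 17] -> [-25, 27, -47] -> [-47, 27, -25]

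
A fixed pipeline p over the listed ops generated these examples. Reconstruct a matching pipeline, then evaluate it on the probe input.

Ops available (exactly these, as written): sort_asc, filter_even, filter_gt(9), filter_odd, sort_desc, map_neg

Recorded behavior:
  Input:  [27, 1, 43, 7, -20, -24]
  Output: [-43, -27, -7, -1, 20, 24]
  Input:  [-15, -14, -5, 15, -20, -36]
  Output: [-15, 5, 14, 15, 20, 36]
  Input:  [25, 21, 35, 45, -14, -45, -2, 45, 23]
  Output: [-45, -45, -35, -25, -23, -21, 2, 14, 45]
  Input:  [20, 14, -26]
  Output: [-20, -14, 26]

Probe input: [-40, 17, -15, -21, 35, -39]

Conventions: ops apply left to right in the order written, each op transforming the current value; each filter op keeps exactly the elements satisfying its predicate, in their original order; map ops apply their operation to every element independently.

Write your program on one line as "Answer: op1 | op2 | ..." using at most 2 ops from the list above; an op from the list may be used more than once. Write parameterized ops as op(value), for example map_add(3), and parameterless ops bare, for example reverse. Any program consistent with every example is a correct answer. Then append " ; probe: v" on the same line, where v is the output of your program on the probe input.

sort_desc | map_neg ; probe: [-35, -17, 15, 21, 39, 40]

Check, running the answer program on each example:
  [27, 1, 43, 7, -20, -24] -> [43, 27, 7, 1, -20, -24] -> [-43, -27, -7, -1, 20, 24]
  [-15, -14, -5, 15, -20, -36] -> [15, -5, -14, -15, -20, -36] -> [-15, 5, 14, 15, 20, 36]
  [25, 21, 35, 45, -14, -45, -2, 45, 23] -> [45, 45, 35, 25, 23, 21, -2, -14, -45] -> [-45, -45, -35, -25, -23, -21, 2, 14, 45]
  [20, 14, -26] -> [20, 14, -26] -> [-20, -14, 26]
  probe: [-40, 17, -15, -21, 35, -39] -> [35, 17, -15, -21, -39, -40] -> [-35, -17, 15, 21, 39, 40]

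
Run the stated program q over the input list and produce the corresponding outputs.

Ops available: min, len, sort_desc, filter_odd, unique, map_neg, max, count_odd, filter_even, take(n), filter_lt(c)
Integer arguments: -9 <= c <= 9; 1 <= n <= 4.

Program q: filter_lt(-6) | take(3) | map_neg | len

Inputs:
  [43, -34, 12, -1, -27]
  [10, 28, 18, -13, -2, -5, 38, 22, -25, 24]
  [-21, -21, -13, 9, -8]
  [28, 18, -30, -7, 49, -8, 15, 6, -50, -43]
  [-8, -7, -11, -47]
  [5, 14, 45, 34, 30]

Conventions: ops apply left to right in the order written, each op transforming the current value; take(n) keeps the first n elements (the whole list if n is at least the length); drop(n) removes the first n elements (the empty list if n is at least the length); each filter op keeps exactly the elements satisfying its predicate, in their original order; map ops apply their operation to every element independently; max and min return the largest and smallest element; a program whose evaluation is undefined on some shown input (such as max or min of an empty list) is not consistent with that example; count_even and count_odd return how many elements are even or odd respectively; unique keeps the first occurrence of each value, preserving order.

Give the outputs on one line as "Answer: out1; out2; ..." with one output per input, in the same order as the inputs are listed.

2; 2; 3; 3; 3; 0

Execution, op by op:
  [43, -34, 12, -1, -27] -> [-34, -27] -> [-34, -27] -> [34, 27] -> 2
  [10, 28, 18, -13, -2, -5, 38, 22, -25, 24] -> [-13, -25] -> [-13, -25] -> [13, 25] -> 2
  [-21, -21, -13, 9, -8] -> [-21, -21, -13, -8] -> [-21, -21, -13] -> [21, 21, 13] -> 3
  [28, 18, -30, -7, 49, -8, 15, 6, -50, -43] -> [-30, -7, -8, -50, -43] -> [-30, -7, -8] -> [30, 7, 8] -> 3
  [-8, -7, -11, -47] -> [-8, -7, -11, -47] -> [-8, -7, -11] -> [8, 7, 11] -> 3
  [5, 14, 45, 34, 30] -> [] -> [] -> [] -> 0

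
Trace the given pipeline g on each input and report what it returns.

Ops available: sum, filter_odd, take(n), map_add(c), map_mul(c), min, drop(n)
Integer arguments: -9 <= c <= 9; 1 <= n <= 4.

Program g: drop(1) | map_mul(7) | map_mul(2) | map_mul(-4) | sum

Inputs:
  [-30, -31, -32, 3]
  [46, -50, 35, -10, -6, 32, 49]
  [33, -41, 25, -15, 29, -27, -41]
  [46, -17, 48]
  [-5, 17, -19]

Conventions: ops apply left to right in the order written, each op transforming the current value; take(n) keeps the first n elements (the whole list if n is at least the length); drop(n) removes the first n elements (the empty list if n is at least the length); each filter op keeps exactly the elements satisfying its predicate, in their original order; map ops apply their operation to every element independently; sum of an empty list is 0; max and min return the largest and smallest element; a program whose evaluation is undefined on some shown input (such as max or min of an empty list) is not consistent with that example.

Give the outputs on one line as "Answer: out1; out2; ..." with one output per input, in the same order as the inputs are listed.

3360; -2800; 3920; -1736; 112

Execution, op by op:
  [-30, -31, -32, 3] -> [-31, -32, 3] -> [-217, -224, 21] -> [-434, -448, 42] -> [1736, 1792, -168] -> 3360
  [46, -50, 35, -10, -6, 32, 49] -> [-50, 35, -10, -6, 32, 49] -> [-350, 245, -70, -42, 224, 343] -> [-700, 490, -140, -84, 448, 686] -> [2800, -1960, 560, 336, -1792, -2744] -> -2800
  [33, -41, 25, -15, 29, -27, -41] -> [-41, 25, -15, 29, -27, -41] -> [-287, 175, -105, 203, -189, -287] -> [-574, 350, -210, 406, -378, -574] -> [2296, -1400, 840, -1624, 1512, 2296] -> 3920
  [46, -17, 48] -> [-17, 48] -> [-119, 336] -> [-238, 672] -> [952, -2688] -> -1736
  [-5, 17, -19] -> [17, -19] -> [119, -133] -> [238, -266] -> [-952, 1064] -> 112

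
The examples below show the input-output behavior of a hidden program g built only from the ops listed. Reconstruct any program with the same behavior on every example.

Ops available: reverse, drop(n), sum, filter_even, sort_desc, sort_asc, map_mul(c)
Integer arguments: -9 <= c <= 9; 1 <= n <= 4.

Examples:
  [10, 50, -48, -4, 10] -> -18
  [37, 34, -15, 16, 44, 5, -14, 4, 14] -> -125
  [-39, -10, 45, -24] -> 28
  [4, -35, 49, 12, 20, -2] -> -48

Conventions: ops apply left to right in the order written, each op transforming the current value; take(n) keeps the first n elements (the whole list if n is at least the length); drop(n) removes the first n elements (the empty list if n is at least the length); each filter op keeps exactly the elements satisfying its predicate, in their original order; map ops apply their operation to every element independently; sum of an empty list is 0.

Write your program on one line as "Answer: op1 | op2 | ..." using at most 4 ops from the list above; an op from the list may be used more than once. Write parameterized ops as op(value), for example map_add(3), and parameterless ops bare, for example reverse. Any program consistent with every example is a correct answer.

reverse | sort_desc | map_mul(-1) | sum

Check, running the answer program on each example:
  [10, 50, -48, -4, 10] -> [10, -4, -48, 50, 10] -> [50, 10, 10, -4, -48] -> [-50, -10, -10, 4, 48] -> -18
  [37, 34, -15, 16, 44, 5, -14, 4, 14] -> [14, 4, -14, 5, 44, 16, -15, 34, 37] -> [44, 37, 34, 16, 14, 5, 4, -14, -15] -> [-44, -37, -34, -16, -14, -5, -4, 14, 15] -> -125
  [-39, -10, 45, -24] -> [-24, 45, -10, -39] -> [45, -10, -24, -39] -> [-45, 10, 24, 39] -> 28
  [4, -35, 49, 12, 20, -2] -> [-2, 20, 12, 49, -35, 4] -> [49, 20, 12, 4, -2, -35] -> [-49, -20, -12, -4, 2, 35] -> -48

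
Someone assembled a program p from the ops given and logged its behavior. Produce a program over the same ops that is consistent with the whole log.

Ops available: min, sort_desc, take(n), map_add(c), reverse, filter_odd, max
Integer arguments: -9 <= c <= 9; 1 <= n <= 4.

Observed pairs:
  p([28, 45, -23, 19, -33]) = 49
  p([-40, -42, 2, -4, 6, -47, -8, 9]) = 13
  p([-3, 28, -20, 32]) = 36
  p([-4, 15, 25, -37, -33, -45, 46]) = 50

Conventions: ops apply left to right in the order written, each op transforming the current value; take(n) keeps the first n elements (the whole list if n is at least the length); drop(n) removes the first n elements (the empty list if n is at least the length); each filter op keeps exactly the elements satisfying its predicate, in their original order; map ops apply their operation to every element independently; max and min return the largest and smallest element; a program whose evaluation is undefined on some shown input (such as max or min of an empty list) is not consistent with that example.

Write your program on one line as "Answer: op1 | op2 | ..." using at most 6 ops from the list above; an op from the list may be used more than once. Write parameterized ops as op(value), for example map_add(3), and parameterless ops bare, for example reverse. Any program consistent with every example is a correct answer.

sort_desc | take(4) | reverse | map_add(4) | max

Check, running the answer program on each example:
  [28, 45, -23, 19, -33] -> [45, 28, 19, -23, -33] -> [45, 28, 19, -23] -> [-23, 19, 28, 45] -> [-19, 23, 32, 49] -> 49
  [-40, -42, 2, -4, 6, -47, -8, 9] -> [9, 6, 2, -4, -8, -40, -42, -47] -> [9, 6, 2, -4] -> [-4, 2, 6, 9] -> [0, 6, 10, 13] -> 13
  [-3, 28, -20, 32] -> [32, 28, -3, -20] -> [32, 28, -3, -20] -> [-20, -3, 28, 32] -> [-16, 1, 32, 36] -> 36
  [-4, 15, 25, -37, -33, -45, 46] -> [46, 25, 15, -4, -33, -37, -45] -> [46, 25, 15, -4] -> [-4, 15, 25, 46] -> [0, 19, 29, 50] -> 50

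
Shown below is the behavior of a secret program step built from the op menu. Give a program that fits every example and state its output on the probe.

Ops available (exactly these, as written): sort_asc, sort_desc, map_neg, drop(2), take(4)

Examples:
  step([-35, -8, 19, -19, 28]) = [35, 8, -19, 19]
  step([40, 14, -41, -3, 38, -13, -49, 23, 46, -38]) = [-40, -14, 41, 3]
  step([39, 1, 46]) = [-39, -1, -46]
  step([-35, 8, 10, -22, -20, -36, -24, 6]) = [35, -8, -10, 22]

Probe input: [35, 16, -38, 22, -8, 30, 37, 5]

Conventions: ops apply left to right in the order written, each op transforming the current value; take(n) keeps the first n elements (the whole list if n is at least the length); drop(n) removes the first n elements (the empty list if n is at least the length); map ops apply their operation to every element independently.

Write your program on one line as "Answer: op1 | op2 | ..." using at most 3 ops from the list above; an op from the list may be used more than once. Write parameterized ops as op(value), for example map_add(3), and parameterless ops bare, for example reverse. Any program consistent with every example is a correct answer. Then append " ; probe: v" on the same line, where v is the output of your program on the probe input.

take(4) | map_neg ; probe: [-35, -16, 38, -22]

Check, running the answer program on each example:
  [-35, -8, 19, -19, 28] -> [-35, -8, 19, -19] -> [35, 8, -19, 19]
  [40, 14, -41, -3, 38, -13, -49, 23, 46, -38] -> [40, 14, -41, -3] -> [-40, -14, 41, 3]
  [39, 1, 46] -> [39, 1, 46] -> [-39, -1, -46]
  [-35, 8, 10, -22, -20, -36, -24, 6] -> [-35, 8, 10, -22] -> [35, -8, -10, 22]
  probe: [35, 16, -38, 22, -8, 30, 37, 5] -> [35, 16, -38, 22] -> [-35, -16, 38, -22]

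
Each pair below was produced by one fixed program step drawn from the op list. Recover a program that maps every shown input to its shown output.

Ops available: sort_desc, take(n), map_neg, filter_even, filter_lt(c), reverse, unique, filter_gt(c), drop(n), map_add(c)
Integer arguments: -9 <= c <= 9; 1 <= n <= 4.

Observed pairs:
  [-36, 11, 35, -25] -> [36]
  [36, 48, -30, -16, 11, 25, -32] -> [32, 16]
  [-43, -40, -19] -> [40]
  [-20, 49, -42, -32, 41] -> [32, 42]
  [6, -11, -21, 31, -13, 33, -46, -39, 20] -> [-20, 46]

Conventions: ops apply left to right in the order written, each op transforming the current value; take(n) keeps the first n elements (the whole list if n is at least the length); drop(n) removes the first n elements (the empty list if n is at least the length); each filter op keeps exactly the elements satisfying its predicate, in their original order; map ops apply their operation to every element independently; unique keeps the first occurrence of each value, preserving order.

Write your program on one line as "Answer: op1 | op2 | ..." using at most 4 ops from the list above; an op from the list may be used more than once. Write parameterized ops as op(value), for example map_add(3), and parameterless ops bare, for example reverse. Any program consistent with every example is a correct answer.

reverse | filter_even | map_neg | take(2)

Check, running the answer program on each example:
  [-36, 11, 35, -25] -> [-25, 35, 11, -36] -> [-36] -> [36] -> [36]
  [36, 48, -30, -16, 11, 25, -32] -> [-32, 25, 11, -16, -30, 48, 36] -> [-32, -16, -30, 48, 36] -> [32, 16, 30, -48, -36] -> [32, 16]
  [-43, -40, -19] -> [-19, -40, -43] -> [-40] -> [40] -> [40]
  [-20, 49, -42, -32, 41] -> [41, -32, -42, 49, -20] -> [-32, -42, -20] -> [32, 42, 20] -> [32, 42]
  [6, -11, -21, 31, -13, 33, -46, -39, 20] -> [20, -39, -46, 33, -13, 31, -21, -11, 6] -> [20, -46, 6] -> [-20, 46, -6] -> [-20, 46]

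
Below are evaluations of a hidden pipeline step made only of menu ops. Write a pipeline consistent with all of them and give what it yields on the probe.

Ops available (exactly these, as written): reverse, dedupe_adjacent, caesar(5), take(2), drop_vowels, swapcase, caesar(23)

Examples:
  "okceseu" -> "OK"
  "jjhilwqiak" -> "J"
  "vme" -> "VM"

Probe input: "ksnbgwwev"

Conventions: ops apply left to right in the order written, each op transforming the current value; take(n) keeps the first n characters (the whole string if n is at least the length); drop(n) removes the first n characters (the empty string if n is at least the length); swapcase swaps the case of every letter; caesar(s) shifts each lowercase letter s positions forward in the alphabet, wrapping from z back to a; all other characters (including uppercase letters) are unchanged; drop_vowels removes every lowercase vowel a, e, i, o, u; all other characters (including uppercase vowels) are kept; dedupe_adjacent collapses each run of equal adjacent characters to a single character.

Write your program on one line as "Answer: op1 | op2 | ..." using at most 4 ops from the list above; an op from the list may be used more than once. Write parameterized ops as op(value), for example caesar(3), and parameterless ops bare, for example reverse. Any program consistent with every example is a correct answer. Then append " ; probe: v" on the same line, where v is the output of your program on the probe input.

take(2) | swapcase | dedupe_adjacent ; probe: "KS"

Check, running the answer program on each example:
  "okceseu" -> "ok" -> "OK" -> "OK"
  "jjhilwqiak" -> "jj" -> "JJ" -> "J"
  "vme" -> "vm" -> "VM" -> "VM"
  probe: "ksnbgwwev" -> "ks" -> "KS" -> "KS"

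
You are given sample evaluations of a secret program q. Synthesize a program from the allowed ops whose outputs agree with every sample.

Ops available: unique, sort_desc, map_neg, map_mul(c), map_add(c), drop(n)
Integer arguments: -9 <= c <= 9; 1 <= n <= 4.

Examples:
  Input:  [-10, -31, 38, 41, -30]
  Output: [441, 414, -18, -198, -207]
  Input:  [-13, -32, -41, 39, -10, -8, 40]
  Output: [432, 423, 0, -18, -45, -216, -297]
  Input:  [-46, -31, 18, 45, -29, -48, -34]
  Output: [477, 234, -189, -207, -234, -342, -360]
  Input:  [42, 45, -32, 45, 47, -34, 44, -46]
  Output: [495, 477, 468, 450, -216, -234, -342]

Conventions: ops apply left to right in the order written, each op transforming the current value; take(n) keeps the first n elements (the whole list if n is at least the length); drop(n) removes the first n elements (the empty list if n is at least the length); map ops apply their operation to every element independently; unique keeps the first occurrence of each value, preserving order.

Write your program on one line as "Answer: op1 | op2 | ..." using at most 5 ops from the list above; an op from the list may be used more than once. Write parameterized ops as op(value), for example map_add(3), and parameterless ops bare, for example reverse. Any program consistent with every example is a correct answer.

sort_desc | unique | map_add(8) | map_mul(9)

Check, running the answer program on each example:
  [-10, -31, 38, 41, -30] -> [41, 38, -10, -30, -31] -> [41, 38, -10, -30, -31] -> [49, 46, -2, -22, -23] -> [441, 414, -18, -198, -207]
  [-13, -32, -41, 39, -10, -8, 40] -> [40, 39, -8, -10, -13, -32, -41] -> [40, 39, -8, -10, -13, -32, -41] -> [48, 47, 0, -2, -5, -24, -33] -> [432, 423, 0, -18, -45, -216, -297]
  [-46, -31, 18, 45, -29, -48, -34] -> [45, 18, -29, -31, -34, -46, -48] -> [45, 18, -29, -31, -34, -46, -48] -> [53, 26, -21, -23, -26, -38, -40] -> [477, 234, -189, -207, -234, -342, -360]
  [42, 45, -32, 45, 47, -34, 44, -46] -> [47, 45, 45, 44, 42, -32, -34, -46] -> [47, 45, 44, 42, -32, -34, -46] -> [55, 53, 52, 50, -24, -26, -38] -> [495, 477, 468, 450, -216, -234, -342]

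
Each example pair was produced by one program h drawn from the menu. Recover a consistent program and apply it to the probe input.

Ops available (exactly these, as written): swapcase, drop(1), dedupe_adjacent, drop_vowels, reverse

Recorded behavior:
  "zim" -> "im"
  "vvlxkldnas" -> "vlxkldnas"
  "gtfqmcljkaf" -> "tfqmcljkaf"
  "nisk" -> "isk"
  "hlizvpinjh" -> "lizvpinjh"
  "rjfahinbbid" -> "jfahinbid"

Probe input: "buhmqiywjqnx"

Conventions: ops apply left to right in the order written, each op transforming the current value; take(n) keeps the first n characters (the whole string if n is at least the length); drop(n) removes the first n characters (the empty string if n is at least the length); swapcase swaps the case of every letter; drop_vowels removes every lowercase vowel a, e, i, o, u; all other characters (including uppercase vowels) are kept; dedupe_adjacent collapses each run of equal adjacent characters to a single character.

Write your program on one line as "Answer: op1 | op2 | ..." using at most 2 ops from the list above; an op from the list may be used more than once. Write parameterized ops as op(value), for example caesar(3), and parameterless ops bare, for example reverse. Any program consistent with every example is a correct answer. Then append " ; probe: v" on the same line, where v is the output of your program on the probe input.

drop(1) | dedupe_adjacent ; probe: "uhmqiywjqnx"

Check, running the answer program on each example:
  "zim" -> "im" -> "im"
  "vvlxkldnas" -> "vlxkldnas" -> "vlxkldnas"
  "gtfqmcljkaf" -> "tfqmcljkaf" -> "tfqmcljkaf"
  "nisk" -> "isk" -> "isk"
  "hlizvpinjh" -> "lizvpinjh" -> "lizvpinjh"
  "rjfahinbbid" -> "jfahinbbid" -> "jfahinbid"
  probe: "buhmqiywjqnx" -> "uhmqiywjqnx" -> "uhmqiywjqnx"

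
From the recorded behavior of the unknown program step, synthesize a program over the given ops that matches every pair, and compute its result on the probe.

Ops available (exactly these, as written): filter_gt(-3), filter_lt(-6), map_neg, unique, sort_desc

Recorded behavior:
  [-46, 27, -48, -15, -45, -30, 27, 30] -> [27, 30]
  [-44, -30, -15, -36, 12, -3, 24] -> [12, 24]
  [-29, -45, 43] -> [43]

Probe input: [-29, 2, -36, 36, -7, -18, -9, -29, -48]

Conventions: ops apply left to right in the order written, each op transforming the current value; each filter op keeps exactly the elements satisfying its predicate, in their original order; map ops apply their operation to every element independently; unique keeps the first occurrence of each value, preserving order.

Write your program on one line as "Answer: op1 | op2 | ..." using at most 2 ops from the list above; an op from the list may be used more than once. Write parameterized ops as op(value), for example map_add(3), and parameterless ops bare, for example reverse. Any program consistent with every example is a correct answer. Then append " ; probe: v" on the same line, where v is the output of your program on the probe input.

unique | filter_gt(-3) ; probe: [2, 36]

Check, running the answer program on each example:
  [-46, 27, -48, -15, -45, -30, 27, 30] -> [-46, 27, -48, -15, -45, -30, 30] -> [27, 30]
  [-44, -30, -15, -36, 12, -3, 24] -> [-44, -30, -15, -36, 12, -3, 24] -> [12, 24]
  [-29, -45, 43] -> [-29, -45, 43] -> [43]
  probe: [-29, 2, -36, 36, -7, -18, -9, -29, -48] -> [-29, 2, -36, 36, -7, -18, -9, -48] -> [2, 36]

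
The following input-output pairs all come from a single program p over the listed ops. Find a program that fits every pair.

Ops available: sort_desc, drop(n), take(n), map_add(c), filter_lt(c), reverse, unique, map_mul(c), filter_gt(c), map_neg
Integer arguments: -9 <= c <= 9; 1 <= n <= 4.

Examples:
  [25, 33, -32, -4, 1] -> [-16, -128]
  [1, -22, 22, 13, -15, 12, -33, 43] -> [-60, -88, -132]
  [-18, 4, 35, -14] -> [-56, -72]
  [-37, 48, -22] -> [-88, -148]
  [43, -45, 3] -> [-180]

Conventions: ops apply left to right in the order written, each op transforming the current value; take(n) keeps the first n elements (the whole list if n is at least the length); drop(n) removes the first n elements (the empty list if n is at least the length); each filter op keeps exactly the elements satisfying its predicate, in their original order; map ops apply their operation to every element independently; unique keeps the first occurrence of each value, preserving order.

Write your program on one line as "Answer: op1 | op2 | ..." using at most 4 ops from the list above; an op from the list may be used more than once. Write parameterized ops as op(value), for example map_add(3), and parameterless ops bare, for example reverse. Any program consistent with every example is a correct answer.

reverse | map_mul(4) | sort_desc | filter_lt(4)

Check, running the answer program on each example:
  [25, 33, -32, -4, 1] -> [1, -4, -32, 33, 25] -> [4, -16, -128, 132, 100] -> [132, 100, 4, -16, -128] -> [-16, -128]
  [1, -22, 22, 13, -15, 12, -33, 43] -> [43, -33, 12, -15, 13, 22, -22, 1] -> [172, -132, 48, -60, 52, 88, -88, 4] -> [172, 88, 52, 48, 4, -60, -88, -132] -> [-60, -88, -132]
  [-18, 4, 35, -14] -> [-14, 35, 4, -18] -> [-56, 140, 16, -72] -> [140, 16, -56, -72] -> [-56, -72]
  [-37, 48, -22] -> [-22, 48, -37] -> [-88, 192, -148] -> [192, -88, -148] -> [-88, -148]
  [43, -45, 3] -> [3, -45, 43] -> [12, -180, 172] -> [172, 12, -180] -> [-180]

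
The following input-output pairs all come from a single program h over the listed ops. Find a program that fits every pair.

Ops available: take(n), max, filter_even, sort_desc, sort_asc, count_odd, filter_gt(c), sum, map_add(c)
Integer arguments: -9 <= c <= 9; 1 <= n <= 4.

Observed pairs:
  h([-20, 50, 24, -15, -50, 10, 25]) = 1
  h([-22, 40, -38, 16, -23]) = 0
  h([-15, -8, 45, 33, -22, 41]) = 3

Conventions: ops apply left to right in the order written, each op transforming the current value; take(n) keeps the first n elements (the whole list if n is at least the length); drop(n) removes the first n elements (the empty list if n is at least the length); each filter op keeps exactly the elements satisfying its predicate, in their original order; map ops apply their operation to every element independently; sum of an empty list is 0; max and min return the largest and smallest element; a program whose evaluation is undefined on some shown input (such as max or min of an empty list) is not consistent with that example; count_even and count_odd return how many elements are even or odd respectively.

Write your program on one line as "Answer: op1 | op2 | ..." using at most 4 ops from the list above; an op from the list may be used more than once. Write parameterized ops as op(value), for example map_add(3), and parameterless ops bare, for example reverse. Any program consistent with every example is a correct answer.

take(4) | sort_desc | count_odd

Check, running the answer program on each example:
  [-20, 50, 24, -15, -50, 10, 25] -> [-20, 50, 24, -15] -> [50, 24, -15, -20] -> 1
  [-22, 40, -38, 16, -23] -> [-22, 40, -38, 16] -> [40, 16, -22, -38] -> 0
  [-15, -8, 45, 33, -22, 41] -> [-15, -8, 45, 33] -> [45, 33, -8, -15] -> 3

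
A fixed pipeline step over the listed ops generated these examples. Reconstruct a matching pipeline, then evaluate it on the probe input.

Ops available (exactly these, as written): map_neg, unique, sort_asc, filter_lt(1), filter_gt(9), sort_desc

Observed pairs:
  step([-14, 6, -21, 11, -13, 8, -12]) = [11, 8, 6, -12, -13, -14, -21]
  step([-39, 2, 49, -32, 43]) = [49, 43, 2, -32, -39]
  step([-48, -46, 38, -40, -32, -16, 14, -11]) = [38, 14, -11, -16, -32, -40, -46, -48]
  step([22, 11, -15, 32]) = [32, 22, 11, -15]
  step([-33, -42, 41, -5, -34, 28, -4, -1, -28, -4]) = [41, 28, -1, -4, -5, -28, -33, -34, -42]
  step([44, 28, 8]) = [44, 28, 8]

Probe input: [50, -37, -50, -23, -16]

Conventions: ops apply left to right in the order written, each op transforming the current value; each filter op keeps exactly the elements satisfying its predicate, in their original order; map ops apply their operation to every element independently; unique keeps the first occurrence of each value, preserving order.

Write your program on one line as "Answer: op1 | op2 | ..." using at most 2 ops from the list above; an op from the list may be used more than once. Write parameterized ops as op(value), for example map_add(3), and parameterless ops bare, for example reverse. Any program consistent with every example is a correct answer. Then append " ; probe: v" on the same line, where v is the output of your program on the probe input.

unique | sort_desc ; probe: [50, -16, -23, -37, -50]

Check, running the answer program on each example:
  [-14, 6, -21, 11, -13, 8, -12] -> [-14, 6, -21, 11, -13, 8, -12] -> [11, 8, 6, -12, -13, -14, -21]
  [-39, 2, 49, -32, 43] -> [-39, 2, 49, -32, 43] -> [49, 43, 2, -32, -39]
  [-48, -46, 38, -40, -32, -16, 14, -11] -> [-48, -46, 38, -40, -32, -16, 14, -11] -> [38, 14, -11, -16, -32, -40, -46, -48]
  [22, 11, -15, 32] -> [22, 11, -15, 32] -> [32, 22, 11, -15]
  [-33, -42, 41, -5, -34, 28, -4, -1, -28, -4] -> [-33, -42, 41, -5, -34, 28, -4, -1, -28] -> [41, 28, -1, -4, -5, -28, -33, -34, -42]
  [44, 28, 8] -> [44, 28, 8] -> [44, 28, 8]
  probe: [50, -37, -50, -23, -16] -> [50, -37, -50, -23, -16] -> [50, -16, -23, -37, -50]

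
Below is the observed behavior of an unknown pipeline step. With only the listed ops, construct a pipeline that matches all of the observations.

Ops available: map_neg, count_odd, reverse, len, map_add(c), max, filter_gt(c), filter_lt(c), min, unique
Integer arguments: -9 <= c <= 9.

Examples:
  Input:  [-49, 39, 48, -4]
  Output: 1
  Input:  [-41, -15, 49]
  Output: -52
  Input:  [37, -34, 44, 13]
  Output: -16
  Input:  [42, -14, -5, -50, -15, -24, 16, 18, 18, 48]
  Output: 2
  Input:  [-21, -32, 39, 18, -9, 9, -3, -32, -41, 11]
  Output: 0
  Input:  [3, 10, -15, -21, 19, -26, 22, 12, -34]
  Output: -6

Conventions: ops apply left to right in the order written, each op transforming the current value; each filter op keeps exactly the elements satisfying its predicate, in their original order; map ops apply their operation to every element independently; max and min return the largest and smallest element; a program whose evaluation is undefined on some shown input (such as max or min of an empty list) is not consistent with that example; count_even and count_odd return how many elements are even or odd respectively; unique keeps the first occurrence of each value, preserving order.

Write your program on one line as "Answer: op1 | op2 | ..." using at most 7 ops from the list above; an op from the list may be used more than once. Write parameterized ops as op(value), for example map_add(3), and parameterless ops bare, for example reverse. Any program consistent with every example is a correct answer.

map_add(3) | reverse | filter_gt(-3) | reverse | map_neg | max

Check, running the answer program on each example:
  [-49, 39, 48, -4] -> [-46, 42, 51, -1] -> [-1, 51, 42, -46] -> [-1, 51, 42] -> [42, 51, -1] -> [-42, -51, 1] -> 1
  [-41, -15, 49] -> [-38, -12, 52] -> [52, -12, -38] -> [52] -> [52] -> [-52] -> -52
  [37, -34, 44, 13] -> [40, -31, 47, 16] -> [16, 47, -31, 40] -> [16, 47, 40] -> [40, 47, 16] -> [-40, -47, -16] -> -16
  [42, -14, -5, -50, -15, -24, 16, 18, 18, 48] -> [45, -11, -2, -47, -12, -21, 19, 21, 21, 51] -> [51, 21, 21, 19, -21, -12, -47, -2, -11, 45] -> [51, 21, 21, 19, -2, 45] -> [45, -2, 19, 21, 21, 51] -> [-45, 2, -19, -21, -21, -51] -> 2
  [-21, -32, 39, 18, -9, 9, -3, -32, -41, 11] -> [-18, -29, 42, 21, -6, 12, 0, -29, -38, 14] -> [14, -38, -29, 0, 12, -6, 21, 42, -29, -18] -> [14, 0, 12, 21, 42] -> [42, 21, 12, 0, 14] -> [-42, -21, -12, 0, -14] -> 0
  [3, 10, -15, -21, 19, -26, 22, 12, -34] -> [6, 13, -12, -18, 22, -23, 25, 15, -31] -> [-31, 15, 25, -23, 22, -18, -12, 13, 6] -> [15, 25, 22, 13, 6] -> [6, 13, 22, 25, 15] -> [-6, -13, -22, -25, -15] -> -6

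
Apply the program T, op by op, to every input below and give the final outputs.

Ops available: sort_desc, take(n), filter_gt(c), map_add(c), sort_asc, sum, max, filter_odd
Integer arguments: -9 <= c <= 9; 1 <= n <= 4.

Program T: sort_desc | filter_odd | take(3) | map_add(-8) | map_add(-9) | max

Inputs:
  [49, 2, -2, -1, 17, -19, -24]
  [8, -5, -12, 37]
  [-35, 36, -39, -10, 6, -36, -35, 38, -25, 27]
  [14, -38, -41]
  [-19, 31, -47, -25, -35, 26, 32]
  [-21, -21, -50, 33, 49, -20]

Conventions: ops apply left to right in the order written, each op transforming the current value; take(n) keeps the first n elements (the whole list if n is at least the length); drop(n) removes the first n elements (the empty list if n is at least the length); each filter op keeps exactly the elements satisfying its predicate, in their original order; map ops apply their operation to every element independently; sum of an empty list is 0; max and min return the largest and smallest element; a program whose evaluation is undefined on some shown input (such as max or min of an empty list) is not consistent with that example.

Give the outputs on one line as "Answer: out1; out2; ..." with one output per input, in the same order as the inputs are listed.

Execution, op by op:
  [49, 2, -2, -1, 17, -19, -24] -> [49, 17, 2, -1, -2, -19, -24] -> [49, 17, -1, -19] -> [49, 17, -1] -> [41, 9, -9] -> [32, 0, -18] -> 32
  [8, -5, -12, 37] -> [37, 8, -5, -12] -> [37, -5] -> [37, -5] -> [29, -13] -> [20, -22] -> 20
  [-35, 36, -39, -10, 6, -36, -35, 38, -25, 27] -> [38, 36, 27, 6, -10, -25, -35, -35, -36, -39] -> [27, -25, -35, -35, -39] -> [27, -25, -35] -> [19, -33, -43] -> [10, -42, -52] -> 10
  [14, -38, -41] -> [14, -38, -41] -> [-41] -> [-41] -> [-49] -> [-58] -> -58
  [-19, 31, -47, -25, -35, 26, 32] -> [32, 31, 26, -19, -25, -35, -47] -> [31, -19, -25, -35, -47] -> [31, -19, -25] -> [23, -27, -33] -> [14, -36, -42] -> 14
  [-21, -21, -50, 33, 49, -20] -> [49, 33, -20, -21, -21, -50] -> [49, 33, -21, -21] -> [49, 33, -21] -> [41, 25, -29] -> [32, 16, -38] -> 32

32; 20; 10; -58; 14; 32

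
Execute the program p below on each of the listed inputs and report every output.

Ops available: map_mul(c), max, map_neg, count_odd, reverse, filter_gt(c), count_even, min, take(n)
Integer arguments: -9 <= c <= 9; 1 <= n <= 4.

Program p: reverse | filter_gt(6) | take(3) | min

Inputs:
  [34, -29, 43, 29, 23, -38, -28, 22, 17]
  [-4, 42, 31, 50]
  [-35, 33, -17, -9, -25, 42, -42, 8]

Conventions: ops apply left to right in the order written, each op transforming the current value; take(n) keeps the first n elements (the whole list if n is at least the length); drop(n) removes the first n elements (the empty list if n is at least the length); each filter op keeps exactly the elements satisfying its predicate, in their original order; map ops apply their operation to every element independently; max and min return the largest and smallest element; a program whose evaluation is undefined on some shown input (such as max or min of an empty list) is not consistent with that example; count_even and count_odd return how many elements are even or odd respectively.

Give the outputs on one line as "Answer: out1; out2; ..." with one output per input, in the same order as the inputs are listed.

Execution, op by op:
  [34, -29, 43, 29, 23, -38, -28, 22, 17] -> [17, 22, -28, -38, 23, 29, 43, -29, 34] -> [17, 22, 23, 29, 43, 34] -> [17, 22, 23] -> 17
  [-4, 42, 31, 50] -> [50, 31, 42, -4] -> [50, 31, 42] -> [50, 31, 42] -> 31
  [-35, 33, -17, -9, -25, 42, -42, 8] -> [8, -42, 42, -25, -9, -17, 33, -35] -> [8, 42, 33] -> [8, 42, 33] -> 8

17; 31; 8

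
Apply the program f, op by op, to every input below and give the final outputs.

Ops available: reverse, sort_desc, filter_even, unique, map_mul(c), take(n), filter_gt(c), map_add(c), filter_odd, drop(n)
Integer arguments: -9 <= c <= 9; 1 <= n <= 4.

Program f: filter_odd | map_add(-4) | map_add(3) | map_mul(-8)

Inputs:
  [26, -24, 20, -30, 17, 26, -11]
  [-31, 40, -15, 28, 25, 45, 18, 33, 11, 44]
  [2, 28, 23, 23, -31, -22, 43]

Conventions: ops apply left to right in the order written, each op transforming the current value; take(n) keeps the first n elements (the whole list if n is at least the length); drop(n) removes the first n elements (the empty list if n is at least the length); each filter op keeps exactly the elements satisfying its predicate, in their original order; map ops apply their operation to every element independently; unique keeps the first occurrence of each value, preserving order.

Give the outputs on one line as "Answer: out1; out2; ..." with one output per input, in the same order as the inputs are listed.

[-128, 96]; [256, 128, -192, -352, -256, -80]; [-176, -176, 256, -336]

Execution, op by op:
  [26, -24, 20, -30, 17, 26, -11] -> [17, -11] -> [13, -15] -> [16, -12] -> [-128, 96]
  [-31, 40, -15, 28, 25, 45, 18, 33, 11, 44] -> [-31, -15, 25, 45, 33, 11] -> [-35, -19, 21, 41, 29, 7] -> [-32, -16, 24, 44, 32, 10] -> [256, 128, -192, -352, -256, -80]
  [2, 28, 23, 23, -31, -22, 43] -> [23, 23, -31, 43] -> [19, 19, -35, 39] -> [22, 22, -32, 42] -> [-176, -176, 256, -336]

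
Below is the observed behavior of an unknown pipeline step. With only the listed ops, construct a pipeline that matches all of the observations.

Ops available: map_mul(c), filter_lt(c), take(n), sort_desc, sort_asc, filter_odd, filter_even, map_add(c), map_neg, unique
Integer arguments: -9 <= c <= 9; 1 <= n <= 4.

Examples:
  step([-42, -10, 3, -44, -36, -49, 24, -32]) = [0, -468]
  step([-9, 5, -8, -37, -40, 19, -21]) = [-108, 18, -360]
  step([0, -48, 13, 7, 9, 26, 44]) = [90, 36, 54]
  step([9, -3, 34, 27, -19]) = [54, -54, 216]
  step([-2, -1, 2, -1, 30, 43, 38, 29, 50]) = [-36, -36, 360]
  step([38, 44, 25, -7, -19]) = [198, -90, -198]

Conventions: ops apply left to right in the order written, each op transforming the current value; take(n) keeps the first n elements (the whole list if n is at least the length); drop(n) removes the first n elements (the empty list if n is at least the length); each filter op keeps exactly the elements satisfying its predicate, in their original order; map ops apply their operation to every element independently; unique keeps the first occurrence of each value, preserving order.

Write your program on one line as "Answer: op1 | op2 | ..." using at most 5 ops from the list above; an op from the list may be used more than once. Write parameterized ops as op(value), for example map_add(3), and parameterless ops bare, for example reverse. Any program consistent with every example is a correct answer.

map_neg | filter_odd | map_add(3) | map_mul(-9) | take(3)

Check, running the answer program on each example:
  [-42, -10, 3, -44, -36, -49, 24, -32] -> [42, 10, -3, 44, 36, 49, -24, 32] -> [-3, 49] -> [0, 52] -> [0, -468] -> [0, -468]
  [-9, 5, -8, -37, -40, 19, -21] -> [9, -5, 8, 37, 40, -19, 21] -> [9, -5, 37, -19, 21] -> [12, -2, 40, -16, 24] -> [-108, 18, -360, 144, -216] -> [-108, 18, -360]
  [0, -48, 13, 7, 9, 26, 44] -> [0, 48, -13, -7, -9, -26, -44] -> [-13, -7, -9] -> [-10, -4, -6] -> [90, 36, 54] -> [90, 36, 54]
  [9, -3, 34, 27, -19] -> [-9, 3, -34, -27, 19] -> [-9, 3, -27, 19] -> [-6, 6, -24, 22] -> [54, -54, 216, -198] -> [54, -54, 216]
  [-2, -1, 2, -1, 30, 43, 38, 29, 50] -> [2, 1, -2, 1, -30, -43, -38, -29, -50] -> [1, 1, -43, -29] -> [4, 4, -40, -26] -> [-36, -36, 360, 234] -> [-36, -36, 360]
  [38, 44, 25, -7, -19] -> [-38, -44, -25, 7, 19] -> [-25, 7, 19] -> [-22, 10, 22] -> [198, -90, -198] -> [198, -90, -198]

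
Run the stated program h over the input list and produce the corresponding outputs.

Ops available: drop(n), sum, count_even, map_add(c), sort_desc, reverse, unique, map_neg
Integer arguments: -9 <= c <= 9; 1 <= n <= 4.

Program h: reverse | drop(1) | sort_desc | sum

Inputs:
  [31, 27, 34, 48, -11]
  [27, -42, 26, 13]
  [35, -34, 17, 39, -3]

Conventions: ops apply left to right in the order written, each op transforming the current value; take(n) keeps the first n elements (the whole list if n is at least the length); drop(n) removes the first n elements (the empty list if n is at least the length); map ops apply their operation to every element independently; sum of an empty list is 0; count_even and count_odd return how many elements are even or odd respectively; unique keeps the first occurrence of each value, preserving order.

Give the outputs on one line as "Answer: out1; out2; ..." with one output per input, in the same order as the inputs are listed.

Execution, op by op:
  [31, 27, 34, 48, -11] -> [-11, 48, 34, 27, 31] -> [48, 34, 27, 31] -> [48, 34, 31, 27] -> 140
  [27, -42, 26, 13] -> [13, 26, -42, 27] -> [26, -42, 27] -> [27, 26, -42] -> 11
  [35, -34, 17, 39, -3] -> [-3, 39, 17, -34, 35] -> [39, 17, -34, 35] -> [39, 35, 17, -34] -> 57

140; 11; 57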